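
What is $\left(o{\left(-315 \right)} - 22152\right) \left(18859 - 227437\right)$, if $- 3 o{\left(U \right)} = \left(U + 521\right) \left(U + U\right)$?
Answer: $-4402664424$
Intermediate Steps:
$o{\left(U \right)} = - \frac{2 U \left(521 + U\right)}{3}$ ($o{\left(U \right)} = - \frac{\left(U + 521\right) \left(U + U\right)}{3} = - \frac{\left(521 + U\right) 2 U}{3} = - \frac{2 U \left(521 + U\right)}{3}$)
$\left(o{\left(-315 \right)} - 22152\right) \left(18859 - 227437\right) = \left(\left(- \frac{2}{3}\right) \left(-315\right) \left(521 - 315\right) - 22152\right) \left(18859 - 227437\right) = \left(\left(- \frac{2}{3}\right) \left(-315\right) 206 - 22152\right) \left(-208578\right) = \left(43260 - 22152\right) \left(-208578\right) = 21108 \left(-208578\right) = -4402664424$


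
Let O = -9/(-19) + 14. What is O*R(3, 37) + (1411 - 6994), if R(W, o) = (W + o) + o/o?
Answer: -94802/19 ≈ -4989.6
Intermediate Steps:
O = 275/19 (O = -9*(-1/19) + 14 = 9/19 + 14 = 275/19 ≈ 14.474)
R(W, o) = 1 + W + o (R(W, o) = (W + o) + 1 = 1 + W + o)
O*R(3, 37) + (1411 - 6994) = 275*(1 + 3 + 37)/19 + (1411 - 6994) = (275/19)*41 - 5583 = 11275/19 - 5583 = -94802/19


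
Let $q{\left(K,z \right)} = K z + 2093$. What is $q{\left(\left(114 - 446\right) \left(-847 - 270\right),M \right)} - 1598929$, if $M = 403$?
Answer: $147853296$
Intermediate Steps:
$q{\left(K,z \right)} = 2093 + K z$
$q{\left(\left(114 - 446\right) \left(-847 - 270\right),M \right)} - 1598929 = \left(2093 + \left(114 - 446\right) \left(-847 - 270\right) 403\right) - 1598929 = \left(2093 + \left(-332\right) \left(-1117\right) 403\right) - 1598929 = \left(2093 + 370844 \cdot 403\right) - 1598929 = \left(2093 + 149450132\right) - 1598929 = 149452225 - 1598929 = 147853296$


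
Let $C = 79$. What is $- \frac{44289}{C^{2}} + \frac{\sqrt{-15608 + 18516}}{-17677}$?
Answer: $- \frac{44289}{6241} - \frac{2 \sqrt{727}}{17677} \approx -7.0995$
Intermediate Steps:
$- \frac{44289}{C^{2}} + \frac{\sqrt{-15608 + 18516}}{-17677} = - \frac{44289}{79^{2}} + \frac{\sqrt{-15608 + 18516}}{-17677} = - \frac{44289}{6241} + \sqrt{2908} \left(- \frac{1}{17677}\right) = \left(-44289\right) \frac{1}{6241} + 2 \sqrt{727} \left(- \frac{1}{17677}\right) = - \frac{44289}{6241} - \frac{2 \sqrt{727}}{17677}$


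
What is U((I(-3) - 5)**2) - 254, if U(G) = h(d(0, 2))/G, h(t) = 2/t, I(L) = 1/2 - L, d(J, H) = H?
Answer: -2282/9 ≈ -253.56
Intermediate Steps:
I(L) = 1/2 - L
U(G) = 1/G (U(G) = (2/2)/G = (2*(1/2))/G = 1/G)
U((I(-3) - 5)**2) - 254 = 1/(((1/2 - 1*(-3)) - 5)**2) - 254 = 1/(((1/2 + 3) - 5)**2) - 254 = 1/((7/2 - 5)**2) - 254 = 1/((-3/2)**2) - 254 = 1/(9/4) - 254 = 4/9 - 254 = -2282/9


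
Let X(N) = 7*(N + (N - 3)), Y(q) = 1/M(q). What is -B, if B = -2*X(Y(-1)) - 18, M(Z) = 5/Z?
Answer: -148/5 ≈ -29.600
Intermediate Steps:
Y(q) = q/5 (Y(q) = 1/(5/q) = q/5)
X(N) = -21 + 14*N (X(N) = 7*(N + (-3 + N)) = 7*(-3 + 2*N) = -21 + 14*N)
B = 148/5 (B = -2*(-21 + 14*((⅕)*(-1))) - 18 = -2*(-21 + 14*(-⅕)) - 18 = -2*(-21 - 14/5) - 18 = -2*(-119/5) - 18 = 238/5 - 18 = 148/5 ≈ 29.600)
-B = -1*148/5 = -148/5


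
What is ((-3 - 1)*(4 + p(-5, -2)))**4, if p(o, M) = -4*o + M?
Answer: 59969536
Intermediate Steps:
p(o, M) = M - 4*o
((-3 - 1)*(4 + p(-5, -2)))**4 = ((-3 - 1)*(4 + (-2 - 4*(-5))))**4 = (-4*(4 + (-2 + 20)))**4 = (-4*(4 + 18))**4 = (-4*22)**4 = (-88)**4 = 59969536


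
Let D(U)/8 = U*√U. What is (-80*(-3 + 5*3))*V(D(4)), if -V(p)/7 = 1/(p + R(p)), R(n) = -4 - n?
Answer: -1680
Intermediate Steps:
D(U) = 8*U^(3/2) (D(U) = 8*(U*√U) = 8*U^(3/2))
V(p) = 7/4 (V(p) = -7/(p + (-4 - p)) = -7/(-4) = -7*(-¼) = 7/4)
(-80*(-3 + 5*3))*V(D(4)) = -80*(-3 + 5*3)*(7/4) = -80*(-3 + 15)*(7/4) = -80*12*(7/4) = -960*7/4 = -1680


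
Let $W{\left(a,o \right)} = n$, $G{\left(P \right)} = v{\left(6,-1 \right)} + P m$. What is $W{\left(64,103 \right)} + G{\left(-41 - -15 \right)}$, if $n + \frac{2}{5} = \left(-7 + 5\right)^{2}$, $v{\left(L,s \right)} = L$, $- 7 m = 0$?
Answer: $\frac{48}{5} \approx 9.6$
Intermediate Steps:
$m = 0$ ($m = \left(- \frac{1}{7}\right) 0 = 0$)
$G{\left(P \right)} = 6$ ($G{\left(P \right)} = 6 + P 0 = 6 + 0 = 6$)
$n = \frac{18}{5}$ ($n = - \frac{2}{5} + \left(-7 + 5\right)^{2} = - \frac{2}{5} + \left(-2\right)^{2} = - \frac{2}{5} + 4 = \frac{18}{5} \approx 3.6$)
$W{\left(a,o \right)} = \frac{18}{5}$
$W{\left(64,103 \right)} + G{\left(-41 - -15 \right)} = \frac{18}{5} + 6 = \frac{48}{5}$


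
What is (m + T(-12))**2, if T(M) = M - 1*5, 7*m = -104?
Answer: 49729/49 ≈ 1014.9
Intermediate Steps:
m = -104/7 (m = (1/7)*(-104) = -104/7 ≈ -14.857)
T(M) = -5 + M (T(M) = M - 5 = -5 + M)
(m + T(-12))**2 = (-104/7 + (-5 - 12))**2 = (-104/7 - 17)**2 = (-223/7)**2 = 49729/49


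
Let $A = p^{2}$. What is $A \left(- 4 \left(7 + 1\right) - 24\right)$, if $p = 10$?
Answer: $-5600$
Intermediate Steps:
$A = 100$ ($A = 10^{2} = 100$)
$A \left(- 4 \left(7 + 1\right) - 24\right) = 100 \left(- 4 \left(7 + 1\right) - 24\right) = 100 \left(\left(-4\right) 8 - 24\right) = 100 \left(-32 - 24\right) = 100 \left(-56\right) = -5600$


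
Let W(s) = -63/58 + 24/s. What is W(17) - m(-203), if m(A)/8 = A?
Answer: 1601585/986 ≈ 1624.3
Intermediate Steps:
m(A) = 8*A
W(s) = -63/58 + 24/s (W(s) = -63*1/58 + 24/s = -63/58 + 24/s)
W(17) - m(-203) = (-63/58 + 24/17) - 8*(-203) = (-63/58 + 24*(1/17)) - 1*(-1624) = (-63/58 + 24/17) + 1624 = 321/986 + 1624 = 1601585/986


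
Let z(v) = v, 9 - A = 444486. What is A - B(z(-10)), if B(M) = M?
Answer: -444467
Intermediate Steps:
A = -444477 (A = 9 - 1*444486 = 9 - 444486 = -444477)
A - B(z(-10)) = -444477 - 1*(-10) = -444477 + 10 = -444467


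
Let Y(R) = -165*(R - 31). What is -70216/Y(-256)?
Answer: -70216/47355 ≈ -1.4828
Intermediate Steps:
Y(R) = 5115 - 165*R (Y(R) = -165*(-31 + R) = 5115 - 165*R)
-70216/Y(-256) = -70216/(5115 - 165*(-256)) = -70216/(5115 + 42240) = -70216/47355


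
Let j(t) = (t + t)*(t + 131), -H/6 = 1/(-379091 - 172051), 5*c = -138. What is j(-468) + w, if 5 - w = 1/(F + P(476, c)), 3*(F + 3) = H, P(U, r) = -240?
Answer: 21122845315195/66963752 ≈ 3.1544e+5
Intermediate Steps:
c = -138/5 (c = (⅕)*(-138) = -138/5 ≈ -27.600)
H = 1/91857 (H = -6/(-379091 - 172051) = -6/(-551142) = -6*(-1/551142) = 1/91857 ≈ 1.0886e-5)
F = -826712/275571 (F = -3 + (⅓)*(1/91857) = -3 + 1/275571 = -826712/275571 ≈ -3.0000)
j(t) = 2*t*(131 + t) (j(t) = (2*t)*(131 + t) = 2*t*(131 + t))
w = 335094331/66963752 (w = 5 - 1/(-826712/275571 - 240) = 5 - 1/(-66963752/275571) = 5 - 1*(-275571/66963752) = 5 + 275571/66963752 = 335094331/66963752 ≈ 5.0041)
j(-468) + w = 2*(-468)*(131 - 468) + 335094331/66963752 = 2*(-468)*(-337) + 335094331/66963752 = 315432 + 335094331/66963752 = 21122845315195/66963752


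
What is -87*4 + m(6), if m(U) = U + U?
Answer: -336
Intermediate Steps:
m(U) = 2*U
-87*4 + m(6) = -87*4 + 2*6 = -348 + 12 = -336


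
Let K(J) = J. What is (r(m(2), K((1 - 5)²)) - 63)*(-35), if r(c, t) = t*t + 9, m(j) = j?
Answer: -7070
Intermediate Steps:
r(c, t) = 9 + t² (r(c, t) = t² + 9 = 9 + t²)
(r(m(2), K((1 - 5)²)) - 63)*(-35) = ((9 + ((1 - 5)²)²) - 63)*(-35) = ((9 + ((-4)²)²) - 63)*(-35) = ((9 + 16²) - 63)*(-35) = ((9 + 256) - 63)*(-35) = (265 - 63)*(-35) = 202*(-35) = -7070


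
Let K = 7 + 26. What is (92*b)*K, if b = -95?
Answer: -288420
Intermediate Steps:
K = 33
(92*b)*K = (92*(-95))*33 = -8740*33 = -288420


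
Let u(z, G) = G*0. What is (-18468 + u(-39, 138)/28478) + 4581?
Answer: -13887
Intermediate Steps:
u(z, G) = 0
(-18468 + u(-39, 138)/28478) + 4581 = (-18468 + 0/28478) + 4581 = (-18468 + 0*(1/28478)) + 4581 = (-18468 + 0) + 4581 = -18468 + 4581 = -13887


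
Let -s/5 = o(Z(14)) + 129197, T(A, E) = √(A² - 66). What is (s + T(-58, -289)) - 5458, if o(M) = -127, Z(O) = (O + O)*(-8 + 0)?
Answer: -650808 + √3298 ≈ -6.5075e+5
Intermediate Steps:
T(A, E) = √(-66 + A²)
Z(O) = -16*O (Z(O) = (2*O)*(-8) = -16*O)
s = -645350 (s = -5*(-127 + 129197) = -5*129070 = -645350)
(s + T(-58, -289)) - 5458 = (-645350 + √(-66 + (-58)²)) - 5458 = (-645350 + √(-66 + 3364)) - 5458 = (-645350 + √3298) - 5458 = -650808 + √3298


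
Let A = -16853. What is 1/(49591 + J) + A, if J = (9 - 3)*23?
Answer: -838082836/49729 ≈ -16853.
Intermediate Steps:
J = 138 (J = 6*23 = 138)
1/(49591 + J) + A = 1/(49591 + 138) - 16853 = 1/49729 - 16853 = -838082836/49729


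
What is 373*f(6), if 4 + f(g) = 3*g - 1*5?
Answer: 3357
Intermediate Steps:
f(g) = -9 + 3*g (f(g) = -4 + (3*g - 1*5) = -4 + (3*g - 5) = -4 + (-5 + 3*g) = -9 + 3*g)
373*f(6) = 373*(-9 + 3*6) = 373*(-9 + 18) = 373*9 = 3357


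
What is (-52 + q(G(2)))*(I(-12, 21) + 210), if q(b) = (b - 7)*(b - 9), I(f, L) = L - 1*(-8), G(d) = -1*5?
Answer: 27724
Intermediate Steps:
G(d) = -5
I(f, L) = 8 + L (I(f, L) = L + 8 = 8 + L)
q(b) = (-9 + b)*(-7 + b) (q(b) = (-7 + b)*(-9 + b) = (-9 + b)*(-7 + b))
(-52 + q(G(2)))*(I(-12, 21) + 210) = (-52 + (63 + (-5)² - 16*(-5)))*((8 + 21) + 210) = (-52 + (63 + 25 + 80))*(29 + 210) = (-52 + 168)*239 = 116*239 = 27724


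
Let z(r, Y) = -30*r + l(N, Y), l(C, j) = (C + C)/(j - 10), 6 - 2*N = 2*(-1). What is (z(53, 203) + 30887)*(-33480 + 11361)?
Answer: -125068103151/193 ≈ -6.4802e+8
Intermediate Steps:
N = 4 (N = 3 - (-1) = 3 - ½*(-2) = 3 + 1 = 4)
l(C, j) = 2*C/(-10 + j) (l(C, j) = (2*C)/(-10 + j) = 2*C/(-10 + j))
z(r, Y) = -30*r + 8/(-10 + Y) (z(r, Y) = -30*r + 2*4/(-10 + Y) = -30*r + 8/(-10 + Y))
(z(53, 203) + 30887)*(-33480 + 11361) = (2*(4 - 15*53*(-10 + 203))/(-10 + 203) + 30887)*(-33480 + 11361) = (2*(4 - 15*53*193)/193 + 30887)*(-22119) = (2*(1/193)*(4 - 153435) + 30887)*(-22119) = (2*(1/193)*(-153431) + 30887)*(-22119) = (-306862/193 + 30887)*(-22119) = (5654329/193)*(-22119) = -125068103151/193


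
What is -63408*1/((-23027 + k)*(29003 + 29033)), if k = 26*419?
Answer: 15852/176037697 ≈ 9.0049e-5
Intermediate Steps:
k = 10894
-63408*1/((-23027 + k)*(29003 + 29033)) = -63408*1/((-23027 + 10894)*(29003 + 29033)) = -63408/((-12133*58036)) = -63408/(-704150788) = -63408*(-1/704150788) = 15852/176037697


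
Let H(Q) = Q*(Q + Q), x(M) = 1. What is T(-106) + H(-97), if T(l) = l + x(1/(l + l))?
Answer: 18713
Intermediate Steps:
H(Q) = 2*Q² (H(Q) = Q*(2*Q) = 2*Q²)
T(l) = 1 + l (T(l) = l + 1 = 1 + l)
T(-106) + H(-97) = (1 - 106) + 2*(-97)² = -105 + 2*9409 = -105 + 18818 = 18713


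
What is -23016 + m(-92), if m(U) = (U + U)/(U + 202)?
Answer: -1265972/55 ≈ -23018.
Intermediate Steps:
m(U) = 2*U/(202 + U) (m(U) = (2*U)/(202 + U) = 2*U/(202 + U))
-23016 + m(-92) = -23016 + 2*(-92)/(202 - 92) = -23016 + 2*(-92)/110 = -23016 + 2*(-92)*(1/110) = -23016 - 92/55 = -1265972/55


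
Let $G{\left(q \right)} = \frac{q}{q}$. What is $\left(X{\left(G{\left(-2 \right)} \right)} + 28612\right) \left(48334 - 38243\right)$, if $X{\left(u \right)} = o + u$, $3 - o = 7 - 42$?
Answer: $289117241$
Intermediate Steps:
$o = 38$ ($o = 3 - \left(7 - 42\right) = 3 - -35 = 3 + 35 = 38$)
$G{\left(q \right)} = 1$
$X{\left(u \right)} = 38 + u$
$\left(X{\left(G{\left(-2 \right)} \right)} + 28612\right) \left(48334 - 38243\right) = \left(\left(38 + 1\right) + 28612\right) \left(48334 - 38243\right) = \left(39 + 28612\right) 10091 = 28651 \cdot 10091 = 289117241$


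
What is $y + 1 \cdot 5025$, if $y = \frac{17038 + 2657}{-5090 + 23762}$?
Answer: $\frac{31282165}{6224} \approx 5026.1$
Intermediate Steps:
$y = \frac{6565}{6224}$ ($y = \frac{19695}{18672} = 19695 \cdot \frac{1}{18672} = \frac{6565}{6224} \approx 1.0548$)
$y + 1 \cdot 5025 = \frac{6565}{6224} + 1 \cdot 5025 = \frac{6565}{6224} + 5025 = \frac{31282165}{6224}$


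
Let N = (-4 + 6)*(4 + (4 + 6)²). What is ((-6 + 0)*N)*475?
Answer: -592800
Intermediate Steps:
N = 208 (N = 2*(4 + 10²) = 2*(4 + 100) = 2*104 = 208)
((-6 + 0)*N)*475 = ((-6 + 0)*208)*475 = -6*208*475 = -1248*475 = -592800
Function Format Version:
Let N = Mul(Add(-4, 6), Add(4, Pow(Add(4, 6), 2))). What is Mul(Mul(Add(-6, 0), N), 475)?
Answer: -592800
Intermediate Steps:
N = 208 (N = Mul(2, Add(4, Pow(10, 2))) = Mul(2, Add(4, 100)) = Mul(2, 104) = 208)
Mul(Mul(Add(-6, 0), N), 475) = Mul(Mul(Add(-6, 0), 208), 475) = Mul(Mul(-6, 208), 475) = Mul(-1248, 475) = -592800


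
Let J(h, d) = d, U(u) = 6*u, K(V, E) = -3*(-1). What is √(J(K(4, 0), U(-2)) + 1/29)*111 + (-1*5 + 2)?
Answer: -3 + 111*I*√10063/29 ≈ -3.0 + 383.96*I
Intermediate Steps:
K(V, E) = 3
√(J(K(4, 0), U(-2)) + 1/29)*111 + (-1*5 + 2) = √(6*(-2) + 1/29)*111 + (-1*5 + 2) = √(-12 + 1/29)*111 + (-5 + 2) = √(-347/29)*111 - 3 = (I*√10063/29)*111 - 3 = 111*I*√10063/29 - 3 = -3 + 111*I*√10063/29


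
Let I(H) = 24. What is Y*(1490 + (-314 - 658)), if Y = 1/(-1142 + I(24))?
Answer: -259/559 ≈ -0.46333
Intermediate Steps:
Y = -1/1118 (Y = 1/(-1142 + 24) = 1/(-1118) = -1/1118 ≈ -0.00089445)
Y*(1490 + (-314 - 658)) = -(1490 + (-314 - 658))/1118 = -(1490 - 972)/1118 = -1/1118*518 = -259/559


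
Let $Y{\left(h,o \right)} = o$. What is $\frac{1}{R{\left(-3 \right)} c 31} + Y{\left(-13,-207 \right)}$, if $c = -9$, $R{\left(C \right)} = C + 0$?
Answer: $- \frac{173258}{837} \approx -207.0$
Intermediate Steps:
$R{\left(C \right)} = C$
$\frac{1}{R{\left(-3 \right)} c 31} + Y{\left(-13,-207 \right)} = \frac{1}{\left(-3\right) \left(-9\right) 31} - 207 = \frac{1}{27 \cdot 31} - 207 = \frac{1}{837} - 207 = - \frac{173258}{837}$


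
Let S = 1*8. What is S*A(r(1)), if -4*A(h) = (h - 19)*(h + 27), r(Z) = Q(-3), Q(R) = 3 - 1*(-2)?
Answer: 896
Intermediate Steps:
Q(R) = 5 (Q(R) = 3 + 2 = 5)
r(Z) = 5
S = 8
A(h) = -(-19 + h)*(27 + h)/4 (A(h) = -(h - 19)*(h + 27)/4 = -(-19 + h)*(27 + h)/4)
S*A(r(1)) = 8*(513/4 - 2*5 - ¼*5²) = 8*(513/4 - 10 - ¼*25) = 8*(513/4 - 10 - 25/4) = 8*112 = 896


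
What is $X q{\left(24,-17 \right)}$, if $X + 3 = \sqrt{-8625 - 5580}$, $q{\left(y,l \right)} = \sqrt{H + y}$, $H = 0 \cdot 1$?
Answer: $- 6 \sqrt{6} + 6 i \sqrt{9470} \approx -14.697 + 583.88 i$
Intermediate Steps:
$H = 0$
$q{\left(y,l \right)} = \sqrt{y}$ ($q{\left(y,l \right)} = \sqrt{0 + y} = \sqrt{y}$)
$X = -3 + i \sqrt{14205}$ ($X = -3 + \sqrt{-8625 - 5580} = -3 + \sqrt{-14205} = -3 + i \sqrt{14205} \approx -3.0 + 119.18 i$)
$X q{\left(24,-17 \right)} = \left(-3 + i \sqrt{14205}\right) \sqrt{24} = \left(-3 + i \sqrt{14205}\right) 2 \sqrt{6} = 2 \sqrt{6} \left(-3 + i \sqrt{14205}\right)$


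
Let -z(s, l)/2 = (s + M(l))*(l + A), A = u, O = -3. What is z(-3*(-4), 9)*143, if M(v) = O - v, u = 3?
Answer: 0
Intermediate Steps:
A = 3
M(v) = -3 - v
z(s, l) = -2*(3 + l)*(-3 + s - l) (z(s, l) = -2*(s + (-3 - l))*(l + 3) = -2*(-3 + s - l)*(3 + l) = -2*(3 + l)*(-3 + s - l))
z(-3*(-4), 9)*143 = (18 - (-18)*(-4) + 2*9² + 12*9 - 2*9*(-3*(-4)))*143 = (18 - 6*12 + 2*81 + 108 - 2*9*12)*143 = (18 - 72 + 162 + 108 - 216)*143 = 0*143 = 0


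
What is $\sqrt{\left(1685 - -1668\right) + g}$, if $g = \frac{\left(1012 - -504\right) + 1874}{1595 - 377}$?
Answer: $\frac{2 \sqrt{34572118}}{203} \approx 57.929$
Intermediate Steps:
$g = \frac{565}{203}$ ($g = \frac{\left(1012 + 504\right) + 1874}{1218} = \left(1516 + 1874\right) \frac{1}{1218} = 3390 \cdot \frac{1}{1218} = \frac{565}{203} \approx 2.7833$)
$\sqrt{\left(1685 - -1668\right) + g} = \sqrt{\left(1685 - -1668\right) + \frac{565}{203}} = \sqrt{\left(1685 + 1668\right) + \frac{565}{203}} = \sqrt{3353 + \frac{565}{203}} = \sqrt{\frac{681224}{203}} = \frac{2 \sqrt{34572118}}{203}$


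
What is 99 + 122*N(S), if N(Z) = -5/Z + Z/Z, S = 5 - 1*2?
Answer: 53/3 ≈ 17.667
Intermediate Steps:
S = 3 (S = 5 - 2 = 3)
N(Z) = 1 - 5/Z (N(Z) = -5/Z + 1 = 1 - 5/Z)
99 + 122*N(S) = 99 + 122*((-5 + 3)/3) = 99 + 122*((⅓)*(-2)) = 99 + 122*(-⅔) = 99 - 244/3 = 53/3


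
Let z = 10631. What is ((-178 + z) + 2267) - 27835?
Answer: -15115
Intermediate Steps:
((-178 + z) + 2267) - 27835 = ((-178 + 10631) + 2267) - 27835 = (10453 + 2267) - 27835 = 12720 - 27835 = -15115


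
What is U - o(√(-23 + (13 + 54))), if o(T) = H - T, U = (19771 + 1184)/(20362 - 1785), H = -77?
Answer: 1451384/18577 + 2*√11 ≈ 84.761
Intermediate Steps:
U = 20955/18577 ≈ 1.1280
o(T) = -77 - T
U - o(√(-23 + (13 + 54))) = 20955/18577 - (-77 - √(-23 + (13 + 54))) = 20955/18577 - (-77 - √(-23 + 67)) = 20955/18577 - (-77 - √44) = 20955/18577 - (-77 - 2*√11) = 20955/18577 + (77 + 2*√11) = 1451384/18577 + 2*√11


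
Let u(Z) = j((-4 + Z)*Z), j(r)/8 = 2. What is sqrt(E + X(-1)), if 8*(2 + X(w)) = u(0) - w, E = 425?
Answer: sqrt(6802)/4 ≈ 20.619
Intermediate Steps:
j(r) = 16 (j(r) = 8*2 = 16)
u(Z) = 16
X(w) = -w/8 (X(w) = -2 + (16 - w)/8 = -2 + (2 - w/8) = -w/8)
sqrt(E + X(-1)) = sqrt(425 - 1/8*(-1)) = sqrt(425 + 1/8) = sqrt(3401/8) = sqrt(6802)/4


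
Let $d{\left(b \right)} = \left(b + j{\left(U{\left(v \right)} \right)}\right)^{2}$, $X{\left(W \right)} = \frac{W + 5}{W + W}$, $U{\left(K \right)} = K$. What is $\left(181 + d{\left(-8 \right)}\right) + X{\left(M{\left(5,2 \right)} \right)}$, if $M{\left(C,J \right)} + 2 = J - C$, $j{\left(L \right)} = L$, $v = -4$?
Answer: $325$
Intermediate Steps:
$M{\left(C,J \right)} = -2 + J - C$ ($M{\left(C,J \right)} = -2 - \left(C - J\right) = -2 + J - C$)
$X{\left(W \right)} = \frac{5 + W}{2 W}$
$d{\left(b \right)} = \left(-4 + b\right)^{2}$ ($d{\left(b \right)} = \left(b - 4\right)^{2} = \left(-4 + b\right)^{2}$)
$\left(181 + d{\left(-8 \right)}\right) + X{\left(M{\left(5,2 \right)} \right)} = \left(181 + \left(-4 - 8\right)^{2}\right) + \frac{5 - 5}{2 \left(-2 + 2 - 5\right)} = \left(181 + \left(-12\right)^{2}\right) + \frac{5 - 5}{2 \left(-2 + 2 - 5\right)} = \left(181 + 144\right) + \frac{5 - 5}{2 \left(-5\right)} = 325 + \frac{1}{2} \left(- \frac{1}{5}\right) 0 = 325 + 0 = 325$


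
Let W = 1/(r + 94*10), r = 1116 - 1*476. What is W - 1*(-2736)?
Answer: 4322881/1580 ≈ 2736.0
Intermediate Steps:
r = 640 (r = 1116 - 476 = 640)
W = 1/1580 (W = 1/(640 + 94*10) = 1/(640 + 940) = 1/1580 ≈ 0.00063291)
W - 1*(-2736) = 1/1580 - 1*(-2736) = 1/1580 + 2736 = 4322881/1580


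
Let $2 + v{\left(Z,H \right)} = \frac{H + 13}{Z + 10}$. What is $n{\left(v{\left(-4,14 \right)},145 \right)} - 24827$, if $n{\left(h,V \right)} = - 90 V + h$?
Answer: $- \frac{75749}{2} \approx -37875.0$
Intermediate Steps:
$v{\left(Z,H \right)} = -2 + \frac{13 + H}{10 + Z}$ ($v{\left(Z,H \right)} = -2 + \frac{H + 13}{Z + 10} = -2 + \frac{13 + H}{10 + Z}$)
$n{\left(h,V \right)} = h - 90 V$
$n{\left(v{\left(-4,14 \right)},145 \right)} - 24827 = \left(\frac{-7 + 14 - -8}{10 - 4} - 13050\right) - 24827 = \left(\frac{-7 + 14 + 8}{6} - 13050\right) - 24827 = \left(\frac{1}{6} \cdot 15 - 13050\right) - 24827 = \left(\frac{5}{2} - 13050\right) - 24827 = - \frac{26095}{2} - 24827 = - \frac{75749}{2}$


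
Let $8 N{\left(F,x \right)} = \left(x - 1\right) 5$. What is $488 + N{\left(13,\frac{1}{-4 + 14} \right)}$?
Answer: $\frac{7799}{16} \approx 487.44$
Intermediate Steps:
$N{\left(F,x \right)} = - \frac{5}{8} + \frac{5 x}{8}$ ($N{\left(F,x \right)} = \frac{\left(x - 1\right) 5}{8} = \frac{\left(-1 + x\right) 5}{8} = \frac{-5 + 5 x}{8} = - \frac{5}{8} + \frac{5 x}{8}$)
$488 + N{\left(13,\frac{1}{-4 + 14} \right)} = 488 - \left(\frac{5}{8} - \frac{5}{8 \left(-4 + 14\right)}\right) = 488 - \left(\frac{5}{8} - \frac{5}{8 \cdot 10}\right) = 488 + \left(- \frac{5}{8} + \frac{5}{8} \cdot \frac{1}{10}\right) = 488 + \left(- \frac{5}{8} + \frac{1}{16}\right) = 488 - \frac{9}{16} = \frac{7799}{16}$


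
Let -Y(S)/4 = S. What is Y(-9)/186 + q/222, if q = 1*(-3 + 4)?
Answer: 1363/6882 ≈ 0.19805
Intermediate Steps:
Y(S) = -4*S
q = 1 (q = 1*1 = 1)
Y(-9)/186 + q/222 = -4*(-9)/186 + 1/222 = 36*(1/186) + 1*(1/222) = 6/31 + 1/222 = 1363/6882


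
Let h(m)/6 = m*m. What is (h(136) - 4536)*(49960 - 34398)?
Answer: 1656419280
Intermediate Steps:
h(m) = 6*m² (h(m) = 6*(m*m) = 6*m²)
(h(136) - 4536)*(49960 - 34398) = (6*136² - 4536)*(49960 - 34398) = (6*18496 - 4536)*15562 = (110976 - 4536)*15562 = 106440*15562 = 1656419280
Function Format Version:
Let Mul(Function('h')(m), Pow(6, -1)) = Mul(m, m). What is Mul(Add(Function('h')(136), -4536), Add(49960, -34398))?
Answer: 1656419280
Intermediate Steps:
Function('h')(m) = Mul(6, Pow(m, 2)) (Function('h')(m) = Mul(6, Mul(m, m)) = Mul(6, Pow(m, 2)))
Mul(Add(Function('h')(136), -4536), Add(49960, -34398)) = Mul(Add(Mul(6, Pow(136, 2)), -4536), Add(49960, -34398)) = Mul(Add(Mul(6, 18496), -4536), 15562) = Mul(Add(110976, -4536), 15562) = Mul(106440, 15562) = 1656419280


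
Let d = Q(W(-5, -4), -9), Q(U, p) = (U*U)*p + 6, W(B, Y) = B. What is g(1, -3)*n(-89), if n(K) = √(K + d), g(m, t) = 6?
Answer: 12*I*√77 ≈ 105.3*I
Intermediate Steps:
Q(U, p) = 6 + p*U² (Q(U, p) = U²*p + 6 = p*U² + 6 = 6 + p*U²)
d = -219 (d = 6 - 9*(-5)² = 6 - 9*25 = 6 - 225 = -219)
n(K) = √(-219 + K) (n(K) = √(K - 219) = √(-219 + K))
g(1, -3)*n(-89) = 6*√(-219 - 89) = 6*√(-308) = 6*(2*I*√77) = 12*I*√77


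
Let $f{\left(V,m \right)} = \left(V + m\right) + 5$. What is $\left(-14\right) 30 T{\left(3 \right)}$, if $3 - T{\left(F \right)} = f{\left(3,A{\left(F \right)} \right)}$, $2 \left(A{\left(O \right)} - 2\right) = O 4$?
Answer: $5460$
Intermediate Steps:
$A{\left(O \right)} = 2 + 2 O$ ($A{\left(O \right)} = 2 + \frac{O 4}{2} = 2 + \frac{4 O}{2} = 2 + 2 O$)
$f{\left(V,m \right)} = 5 + V + m$
$T{\left(F \right)} = -7 - 2 F$ ($T{\left(F \right)} = 3 - \left(5 + 3 + \left(2 + 2 F\right)\right) = 3 - \left(10 + 2 F\right) = -7 - 2 F$)
$\left(-14\right) 30 T{\left(3 \right)} = \left(-14\right) 30 \left(-7 - 6\right) = - 420 \left(-7 - 6\right) = \left(-420\right) \left(-13\right) = 5460$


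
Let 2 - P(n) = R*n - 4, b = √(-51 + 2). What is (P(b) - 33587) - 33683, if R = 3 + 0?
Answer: -67264 - 21*I ≈ -67264.0 - 21.0*I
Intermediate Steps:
R = 3
b = 7*I (b = √(-49) = 7*I ≈ 7.0*I)
P(n) = 6 - 3*n (P(n) = 2 - (3*n - 4) = 2 - (-4 + 3*n) = 2 + (4 - 3*n) = 6 - 3*n)
(P(b) - 33587) - 33683 = ((6 - 21*I) - 33587) - 33683 = (-33581 - 21*I) - 33683 = -67264 - 21*I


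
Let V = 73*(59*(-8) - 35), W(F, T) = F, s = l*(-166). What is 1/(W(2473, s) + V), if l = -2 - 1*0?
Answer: -1/34538 ≈ -2.8954e-5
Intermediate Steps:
l = -2 (l = -2 + 0 = -2)
s = 332 (s = -2*(-166) = 332)
V = -37011 (V = 73*(-472 - 35) = 73*(-507) = -37011)
1/(W(2473, s) + V) = 1/(2473 - 37011) = 1/(-34538) = -1/34538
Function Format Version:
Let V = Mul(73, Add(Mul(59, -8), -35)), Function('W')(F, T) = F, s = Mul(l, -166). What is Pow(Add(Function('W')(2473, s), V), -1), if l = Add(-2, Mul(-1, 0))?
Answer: Rational(-1, 34538) ≈ -2.8954e-5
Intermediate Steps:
l = -2 (l = Add(-2, 0) = -2)
s = 332 (s = Mul(-2, -166) = 332)
V = -37011 (V = Mul(73, Add(-472, -35)) = Mul(73, -507) = -37011)
Pow(Add(Function('W')(2473, s), V), -1) = Pow(Add(2473, -37011), -1) = Pow(-34538, -1) = Rational(-1, 34538)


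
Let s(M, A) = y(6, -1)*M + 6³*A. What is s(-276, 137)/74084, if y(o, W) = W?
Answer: 7467/18521 ≈ 0.40316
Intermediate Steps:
s(M, A) = -M + 216*A (s(M, A) = -M + 6³*A = -M + 216*A)
s(-276, 137)/74084 = (-1*(-276) + 216*137)/74084 = (276 + 29592)*(1/74084) = 29868*(1/74084) = 7467/18521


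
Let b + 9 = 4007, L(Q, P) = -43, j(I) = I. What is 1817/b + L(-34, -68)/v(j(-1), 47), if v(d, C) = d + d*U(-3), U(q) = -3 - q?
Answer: 173731/3998 ≈ 43.454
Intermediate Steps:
v(d, C) = d (v(d, C) = d + d*(-3 - 1*(-3)) = d + d*(-3 + 3) = d + d*0 = d + 0 = d)
b = 3998 (b = -9 + 4007 = 3998)
1817/b + L(-34, -68)/v(j(-1), 47) = 1817/3998 - 43/(-1) = 1817*(1/3998) - 43*(-1) = 1817/3998 + 43 = 173731/3998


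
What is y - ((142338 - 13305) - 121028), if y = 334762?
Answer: 326757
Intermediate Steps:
y - ((142338 - 13305) - 121028) = 334762 - ((142338 - 13305) - 121028) = 334762 - (129033 - 121028) = 334762 - 1*8005 = 334762 - 8005 = 326757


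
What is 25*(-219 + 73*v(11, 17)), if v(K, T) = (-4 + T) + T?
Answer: 49275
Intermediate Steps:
v(K, T) = -4 + 2*T
25*(-219 + 73*v(11, 17)) = 25*(-219 + 73*(-4 + 2*17)) = 25*(-219 + 73*(-4 + 34)) = 25*(-219 + 73*30) = 25*(-219 + 2190) = 25*1971 = 49275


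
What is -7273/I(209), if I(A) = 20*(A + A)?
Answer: -7273/8360 ≈ -0.86998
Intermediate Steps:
I(A) = 40*A (I(A) = 20*(2*A) = 40*A)
-7273/I(209) = -7273/(40*209) = -7273/8360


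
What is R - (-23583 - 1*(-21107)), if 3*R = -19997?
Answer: -12569/3 ≈ -4189.7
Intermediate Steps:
R = -19997/3 (R = (⅓)*(-19997) = -19997/3 ≈ -6665.7)
R - (-23583 - 1*(-21107)) = -19997/3 - (-23583 - 1*(-21107)) = -19997/3 - (-23583 + 21107) = -19997/3 - 1*(-2476) = -19997/3 + 2476 = -12569/3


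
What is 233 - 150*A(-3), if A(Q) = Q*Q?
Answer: -1117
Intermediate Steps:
A(Q) = Q²
233 - 150*A(-3) = 233 - 150*(-3)² = 233 - 150*9 = 233 - 1350 = -1117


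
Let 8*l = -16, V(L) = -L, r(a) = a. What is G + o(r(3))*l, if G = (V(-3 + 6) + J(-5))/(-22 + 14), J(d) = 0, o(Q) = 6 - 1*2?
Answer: -61/8 ≈ -7.6250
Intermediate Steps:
o(Q) = 4 (o(Q) = 6 - 2 = 4)
l = -2 (l = (1/8)*(-16) = -2)
G = 3/8 (G = (-(-3 + 6) + 0)/(-22 + 14) = (-1*3 + 0)/(-8) = (-3 + 0)*(-1/8) = -3*(-1/8) = 3/8 ≈ 0.37500)
G + o(r(3))*l = 3/8 + 4*(-2) = 3/8 - 8 = -61/8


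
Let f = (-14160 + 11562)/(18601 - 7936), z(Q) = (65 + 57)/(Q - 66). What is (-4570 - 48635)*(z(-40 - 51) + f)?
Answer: 2020626584/37209 ≈ 54305.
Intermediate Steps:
z(Q) = 122/(-66 + Q)
f = -866/3555 (f = -2598/10665 = -2598*1/10665 = -866/3555 ≈ -0.24360)
(-4570 - 48635)*(z(-40 - 51) + f) = (-4570 - 48635)*(122/(-66 + (-40 - 51)) - 866/3555) = -53205*(122/(-66 - 91) - 866/3555) = -53205*(122/(-157) - 866/3555) = -53205*(122*(-1/157) - 866/3555) = -53205*(-122/157 - 866/3555) = -53205*(-569672/558135) = 2020626584/37209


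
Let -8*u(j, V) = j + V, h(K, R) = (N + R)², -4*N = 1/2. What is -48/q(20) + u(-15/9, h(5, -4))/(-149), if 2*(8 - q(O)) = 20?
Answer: 5495683/228864 ≈ 24.013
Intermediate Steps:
N = -⅛ (N = -¼/2 = -¼*½ = -⅛ ≈ -0.12500)
q(O) = -2 (q(O) = 8 - ½*20 = 8 - 10 = -2)
h(K, R) = (-⅛ + R)²
u(j, V) = -V/8 - j/8 (u(j, V) = -(j + V)/8 = -(V + j)/8 = -V/8 - j/8)
-48/q(20) + u(-15/9, h(5, -4))/(-149) = -48/(-2) + (-(-1 + 8*(-4))²/512 - (-15)/(8*9))/(-149) = -48*(-½) + (-(-1 - 32)²/512 - (-15)/(8*9))*(-1/149) = 24 + (-(-33)²/512 - ⅛*(-5/3))*(-1/149) = 24 + (-1089/512 + 5/24)*(-1/149) = 24 - 2947/1536*(-1/149) = 24 + 2947/228864 = 5495683/228864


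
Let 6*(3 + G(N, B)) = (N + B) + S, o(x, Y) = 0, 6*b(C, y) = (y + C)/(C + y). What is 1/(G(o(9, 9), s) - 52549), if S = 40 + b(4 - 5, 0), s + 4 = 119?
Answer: -36/1890941 ≈ -1.9038e-5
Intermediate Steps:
b(C, y) = ⅙ (b(C, y) = ((y + C)/(C + y))/6 = ((C + y)/(C + y))/6 = (⅙)*1 = ⅙)
s = 115 (s = -4 + 119 = 115)
S = 241/6 (S = 40 + ⅙ = 241/6 ≈ 40.167)
G(N, B) = 133/36 + B/6 + N/6 (G(N, B) = -3 + ((N + B) + 241/6)/6 = -3 + ((B + N) + 241/6)/6 = -3 + (241/6 + B + N)/6 = -3 + (241/36 + B/6 + N/6) = 133/36 + B/6 + N/6)
1/(G(o(9, 9), s) - 52549) = 1/((133/36 + (⅙)*115 + (⅙)*0) - 52549) = 1/((133/36 + 115/6 + 0) - 52549) = 1/(823/36 - 52549) = 1/(-1890941/36) = -36/1890941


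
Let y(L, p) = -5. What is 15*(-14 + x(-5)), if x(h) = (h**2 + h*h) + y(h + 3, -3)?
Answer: 465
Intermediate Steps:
x(h) = -5 + 2*h**2 (x(h) = (h**2 + h*h) - 5 = (h**2 + h**2) - 5 = 2*h**2 - 5 = -5 + 2*h**2)
15*(-14 + x(-5)) = 15*(-14 + (-5 + 2*(-5)**2)) = 15*(-14 + (-5 + 2*25)) = 15*(-14 + (-5 + 50)) = 15*(-14 + 45) = 15*31 = 465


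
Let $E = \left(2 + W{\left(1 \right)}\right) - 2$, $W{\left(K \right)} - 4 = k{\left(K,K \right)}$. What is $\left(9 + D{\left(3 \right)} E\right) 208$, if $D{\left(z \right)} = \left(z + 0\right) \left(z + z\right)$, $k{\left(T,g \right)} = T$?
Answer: $20592$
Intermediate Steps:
$W{\left(K \right)} = 4 + K$
$D{\left(z \right)} = 2 z^{2}$ ($D{\left(z \right)} = z 2 z = 2 z^{2}$)
$E = 5$ ($E = \left(2 + \left(4 + 1\right)\right) - 2 = \left(2 + 5\right) - 2 = 7 - 2 = 5$)
$\left(9 + D{\left(3 \right)} E\right) 208 = \left(9 + 2 \cdot 3^{2} \cdot 5\right) 208 = \left(9 + 2 \cdot 9 \cdot 5\right) 208 = \left(9 + 18 \cdot 5\right) 208 = \left(9 + 90\right) 208 = 99 \cdot 208 = 20592$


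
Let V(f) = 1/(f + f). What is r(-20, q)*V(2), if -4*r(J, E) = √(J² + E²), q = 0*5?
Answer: -5/4 ≈ -1.2500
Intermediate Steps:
q = 0
V(f) = 1/(2*f)
r(J, E) = -√(E² + J²)/4 (r(J, E) = -√(J² + E²)/4 = -√(E² + J²)/4)
r(-20, q)*V(2) = (-√(0² + (-20)²)/4)*((½)/2) = (-√(0 + 400)/4)*((½)*(½)) = -√400/4*(¼) = -¼*20*(¼) = -5*¼ = -5/4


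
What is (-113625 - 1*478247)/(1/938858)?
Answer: -555683762176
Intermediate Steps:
(-113625 - 1*478247)/(1/938858) = (-113625 - 478247)/(1/938858) = -591872*938858 = -555683762176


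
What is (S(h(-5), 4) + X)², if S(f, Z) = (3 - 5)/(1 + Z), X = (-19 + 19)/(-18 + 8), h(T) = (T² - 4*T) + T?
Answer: 4/25 ≈ 0.16000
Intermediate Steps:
h(T) = T² - 3*T
X = 0 (X = 0/(-10) = 0*(-⅒) = 0)
S(f, Z) = -2/(1 + Z)
(S(h(-5), 4) + X)² = (-2/(1 + 4) + 0)² = (-2/5 + 0)² = (-2*⅕ + 0)² = (-⅖ + 0)² = (-⅖)² = 4/25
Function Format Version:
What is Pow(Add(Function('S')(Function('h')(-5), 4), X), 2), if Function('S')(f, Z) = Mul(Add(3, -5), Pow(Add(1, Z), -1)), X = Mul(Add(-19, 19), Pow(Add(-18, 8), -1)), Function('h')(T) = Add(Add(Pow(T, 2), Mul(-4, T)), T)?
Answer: Rational(4, 25) ≈ 0.16000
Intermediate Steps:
Function('h')(T) = Add(Pow(T, 2), Mul(-3, T))
X = 0 (X = Mul(0, Pow(-10, -1)) = Mul(0, Rational(-1, 10)) = 0)
Function('S')(f, Z) = Mul(-2, Pow(Add(1, Z), -1))
Pow(Add(Function('S')(Function('h')(-5), 4), X), 2) = Pow(Add(Mul(-2, Pow(Add(1, 4), -1)), 0), 2) = Pow(Add(Mul(-2, Pow(5, -1)), 0), 2) = Pow(Add(Mul(-2, Rational(1, 5)), 0), 2) = Pow(Add(Rational(-2, 5), 0), 2) = Pow(Rational(-2, 5), 2) = Rational(4, 25)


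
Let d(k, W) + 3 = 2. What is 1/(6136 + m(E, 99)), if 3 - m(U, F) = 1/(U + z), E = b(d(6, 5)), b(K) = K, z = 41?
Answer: 40/245559 ≈ 0.00016289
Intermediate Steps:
d(k, W) = -1 (d(k, W) = -3 + 2 = -1)
E = -1
m(U, F) = 3 - 1/(41 + U) (m(U, F) = 3 - 1/(U + 41) = 3 - 1/(41 + U))
1/(6136 + m(E, 99)) = 1/(6136 + (122 + 3*(-1))/(41 - 1)) = 1/(6136 + (122 - 3)/40) = 1/(6136 + (1/40)*119) = 1/(6136 + 119/40) = 1/(245559/40) = 40/245559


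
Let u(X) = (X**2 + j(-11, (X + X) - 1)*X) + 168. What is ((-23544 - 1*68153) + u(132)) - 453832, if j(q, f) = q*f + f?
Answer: -875097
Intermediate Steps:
j(q, f) = f + f*q (j(q, f) = f*q + f = f + f*q)
u(X) = 168 + X**2 + X*(10 - 20*X) (u(X) = (X**2 + (((X + X) - 1)*(1 - 11))*X) + 168 = (X**2 + ((2*X - 1)*(-10))*X) + 168 = (X**2 + ((-1 + 2*X)*(-10))*X) + 168 = (X**2 + (10 - 20*X)*X) + 168 = (X**2 + X*(10 - 20*X)) + 168 = 168 + X**2 + X*(10 - 20*X))
((-23544 - 1*68153) + u(132)) - 453832 = ((-23544 - 1*68153) + (168 - 19*132**2 + 10*132)) - 453832 = ((-23544 - 68153) + (168 - 19*17424 + 1320)) - 453832 = (-91697 + (168 - 331056 + 1320)) - 453832 = (-91697 - 329568) - 453832 = -421265 - 453832 = -875097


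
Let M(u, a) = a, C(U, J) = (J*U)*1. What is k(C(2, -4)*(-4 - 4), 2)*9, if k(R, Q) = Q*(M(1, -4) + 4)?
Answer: 0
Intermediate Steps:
C(U, J) = J*U
k(R, Q) = 0 (k(R, Q) = Q*(-4 + 4) = Q*0 = 0)
k(C(2, -4)*(-4 - 4), 2)*9 = 0*9 = 0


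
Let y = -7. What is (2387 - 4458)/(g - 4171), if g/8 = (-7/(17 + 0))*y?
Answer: 35207/70515 ≈ 0.49928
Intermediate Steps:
g = 392/17 (g = 8*(-7/(17 + 0)*(-7)) = 8*(-7/17*(-7)) = 8*(49/17) = 392/17 ≈ 23.059)
(2387 - 4458)/(g - 4171) = (2387 - 4458)/(392/17 - 4171) = -2071/(-70515/17) = -2071*(-17/70515) = 35207/70515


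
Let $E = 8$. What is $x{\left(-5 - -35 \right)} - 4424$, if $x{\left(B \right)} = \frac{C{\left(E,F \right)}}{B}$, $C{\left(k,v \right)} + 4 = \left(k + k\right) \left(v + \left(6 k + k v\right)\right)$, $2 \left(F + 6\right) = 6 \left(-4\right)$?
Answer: $- \frac{67274}{15} \approx -4484.9$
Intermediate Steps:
$F = -18$ ($F = -6 + \frac{6 \left(-4\right)}{2} = -6 + \frac{1}{2} \left(-24\right) = -6 - 12 = -18$)
$C{\left(k,v \right)} = -4 + 2 k \left(v + 6 k + k v\right)$ ($C{\left(k,v \right)} = -4 + \left(k + k\right) \left(v + \left(6 k + k v\right)\right) = -4 + 2 k \left(v + 6 k + k v\right)$)
$x{\left(B \right)} = - \frac{1828}{B}$ ($x{\left(B \right)} = \frac{-4 + 12 \cdot 8^{2} + 2 \cdot 8 \left(-18\right) + 2 \left(-18\right) 8^{2}}{B} = \frac{-4 + 12 \cdot 64 - 288 + 2 \left(-18\right) 64}{B} = \frac{-4 + 768 - 288 - 2304}{B} = - \frac{1828}{B}$)
$x{\left(-5 - -35 \right)} - 4424 = - \frac{1828}{-5 - -35} - 4424 = - \frac{1828}{-5 + 35} - 4424 = - \frac{1828}{30} - 4424 = \left(-1828\right) \frac{1}{30} - 4424 = - \frac{914}{15} - 4424 = - \frac{67274}{15}$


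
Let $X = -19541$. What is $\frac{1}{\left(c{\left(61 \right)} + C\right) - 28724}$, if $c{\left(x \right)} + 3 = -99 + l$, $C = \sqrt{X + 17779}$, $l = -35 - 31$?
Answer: $- \frac{14446}{417374713} - \frac{i \sqrt{1762}}{834749426} \approx -3.4612 \cdot 10^{-5} - 5.0286 \cdot 10^{-8} i$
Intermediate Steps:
$l = -66$
$C = i \sqrt{1762}$ ($C = \sqrt{-19541 + 17779} = \sqrt{-1762} = i \sqrt{1762} \approx 41.976 i$)
$c{\left(x \right)} = -168$ ($c{\left(x \right)} = -3 - 165 = -168$)
$\frac{1}{\left(c{\left(61 \right)} + C\right) - 28724} = \frac{1}{\left(-168 + i \sqrt{1762}\right) - 28724} = \frac{1}{-28892 + i \sqrt{1762}}$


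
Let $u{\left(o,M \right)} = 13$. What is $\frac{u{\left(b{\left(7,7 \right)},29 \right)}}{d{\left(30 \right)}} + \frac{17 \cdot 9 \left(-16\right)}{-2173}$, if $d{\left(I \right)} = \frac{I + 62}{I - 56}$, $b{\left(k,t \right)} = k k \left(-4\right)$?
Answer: $- \frac{254629}{99958} \approx -2.5474$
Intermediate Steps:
$b{\left(k,t \right)} = - 4 k^{2}$ ($b{\left(k,t \right)} = k^{2} \left(-4\right) = - 4 k^{2}$)
$d{\left(I \right)} = \frac{62 + I}{-56 + I}$
$\frac{u{\left(b{\left(7,7 \right)},29 \right)}}{d{\left(30 \right)}} + \frac{17 \cdot 9 \left(-16\right)}{-2173} = \frac{13}{\frac{1}{-56 + 30} \left(62 + 30\right)} + \frac{17 \cdot 9 \left(-16\right)}{-2173} = \frac{13}{\frac{1}{-26} \cdot 92} + 153 \left(-16\right) \left(- \frac{1}{2173}\right) = \frac{13}{\left(- \frac{1}{26}\right) 92} - - \frac{2448}{2173} = \frac{13}{- \frac{46}{13}} + \frac{2448}{2173} = 13 \left(- \frac{13}{46}\right) + \frac{2448}{2173} = - \frac{169}{46} + \frac{2448}{2173} = - \frac{254629}{99958}$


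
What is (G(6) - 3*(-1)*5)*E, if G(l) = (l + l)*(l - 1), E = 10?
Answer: 750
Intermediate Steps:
G(l) = 2*l*(-1 + l) (G(l) = (2*l)*(-1 + l) = 2*l*(-1 + l))
(G(6) - 3*(-1)*5)*E = (2*6*(-1 + 6) - 3*(-1)*5)*10 = (2*6*5 + 3*5)*10 = (60 + 15)*10 = 75*10 = 750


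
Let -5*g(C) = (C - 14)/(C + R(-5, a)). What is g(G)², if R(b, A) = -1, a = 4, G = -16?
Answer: 36/289 ≈ 0.12457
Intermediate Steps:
g(C) = -(-14 + C)/(5*(-1 + C)) (g(C) = -(C - 14)/(5*(C - 1)) = -(-14 + C)/(5*(-1 + C)))
g(G)² = ((14 - 1*(-16))/(5*(-1 - 16)))² = ((⅕)*(14 + 16)/(-17))² = ((⅕)*(-1/17)*30)² = (-6/17)² = 36/289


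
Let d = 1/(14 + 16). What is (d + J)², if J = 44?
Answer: 1745041/900 ≈ 1938.9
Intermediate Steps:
d = 1/30 ≈ 0.033333
(d + J)² = (1/30 + 44)² = (1321/30)² = 1745041/900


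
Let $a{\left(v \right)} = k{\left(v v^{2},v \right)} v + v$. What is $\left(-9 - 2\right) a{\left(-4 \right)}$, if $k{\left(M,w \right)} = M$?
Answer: $-2772$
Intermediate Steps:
$a{\left(v \right)} = v + v^{4}$ ($a{\left(v \right)} = v v^{2} v + v = v^{3} v + v = v^{4} + v = v + v^{4}$)
$\left(-9 - 2\right) a{\left(-4 \right)} = \left(-9 - 2\right) \left(-4 + \left(-4\right)^{4}\right) = - 11 \left(-4 + 256\right) = \left(-11\right) 252 = -2772$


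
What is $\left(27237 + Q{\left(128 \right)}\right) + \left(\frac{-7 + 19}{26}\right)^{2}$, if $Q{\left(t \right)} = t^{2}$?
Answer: $\frac{7371985}{169} \approx 43621.0$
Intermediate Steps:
$\left(27237 + Q{\left(128 \right)}\right) + \left(\frac{-7 + 19}{26}\right)^{2} = \left(27237 + 128^{2}\right) + \left(\frac{-7 + 19}{26}\right)^{2} = \left(27237 + 16384\right) + \left(12 \cdot \frac{1}{26}\right)^{2} = 43621 + \left(\frac{6}{13}\right)^{2} = 43621 + \frac{36}{169} = \frac{7371985}{169}$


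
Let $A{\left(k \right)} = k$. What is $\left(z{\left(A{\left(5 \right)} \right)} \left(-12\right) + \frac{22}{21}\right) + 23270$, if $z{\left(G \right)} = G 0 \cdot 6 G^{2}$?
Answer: $\frac{488692}{21} \approx 23271.0$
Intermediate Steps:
$z{\left(G \right)} = 0$ ($z{\left(G \right)} = 0 \cdot 6 G^{2} = 0$)
$\left(z{\left(A{\left(5 \right)} \right)} \left(-12\right) + \frac{22}{21}\right) + 23270 = \left(0 \left(-12\right) + \frac{22}{21}\right) + 23270 = \left(0 + 22 \cdot \frac{1}{21}\right) + 23270 = \left(0 + \frac{22}{21}\right) + 23270 = \frac{22}{21} + 23270 = \frac{488692}{21}$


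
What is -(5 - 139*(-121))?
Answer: -16824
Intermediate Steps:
-(5 - 139*(-121)) = -(5 + 16819) = -1*16824 = -16824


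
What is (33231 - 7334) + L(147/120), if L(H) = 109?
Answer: 26006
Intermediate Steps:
(33231 - 7334) + L(147/120) = (33231 - 7334) + 109 = 25897 + 109 = 26006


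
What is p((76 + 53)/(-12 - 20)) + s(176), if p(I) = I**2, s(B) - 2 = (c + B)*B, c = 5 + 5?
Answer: 33540353/1024 ≈ 32754.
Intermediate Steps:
c = 10
s(B) = 2 + B*(10 + B) (s(B) = 2 + (10 + B)*B = 2 + B*(10 + B))
p((76 + 53)/(-12 - 20)) + s(176) = ((76 + 53)/(-12 - 20))**2 + (2 + 176**2 + 10*176) = (129/(-32))**2 + (2 + 30976 + 1760) = (129*(-1/32))**2 + 32738 = (-129/32)**2 + 32738 = 16641/1024 + 32738 = 33540353/1024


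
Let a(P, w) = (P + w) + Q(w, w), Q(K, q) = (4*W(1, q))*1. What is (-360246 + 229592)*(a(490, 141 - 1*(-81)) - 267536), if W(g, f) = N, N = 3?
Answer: 34860055048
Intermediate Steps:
W(g, f) = 3
Q(K, q) = 12 (Q(K, q) = (4*3)*1 = 12*1 = 12)
a(P, w) = 12 + P + w (a(P, w) = (P + w) + 12 = 12 + P + w)
(-360246 + 229592)*(a(490, 141 - 1*(-81)) - 267536) = (-360246 + 229592)*((12 + 490 + (141 - 1*(-81))) - 267536) = -130654*((12 + 490 + (141 + 81)) - 267536) = -130654*((12 + 490 + 222) - 267536) = -130654*(724 - 267536) = -130654*(-266812) = 34860055048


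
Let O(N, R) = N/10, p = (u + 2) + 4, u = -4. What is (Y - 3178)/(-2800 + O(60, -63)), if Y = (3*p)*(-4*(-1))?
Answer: 1577/1397 ≈ 1.1288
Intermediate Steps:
p = 2 (p = (-4 + 2) + 4 = -2 + 4 = 2)
O(N, R) = N/10 (O(N, R) = N*(⅒) = N/10)
Y = 24 (Y = (3*2)*(-4*(-1)) = 6*4 = 24)
(Y - 3178)/(-2800 + O(60, -63)) = (24 - 3178)/(-2800 + (⅒)*60) = -3154/(-2800 + 6) = -3154/(-2794) = -3154*(-1/2794) = 1577/1397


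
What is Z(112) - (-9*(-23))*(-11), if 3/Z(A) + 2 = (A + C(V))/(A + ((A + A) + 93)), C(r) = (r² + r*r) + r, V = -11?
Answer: 1171368/515 ≈ 2274.5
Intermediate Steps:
C(r) = r + 2*r² (C(r) = (r² + r²) + r = 2*r² + r = r + 2*r²)
Z(A) = 3/(-2 + (231 + A)/(93 + 3*A)) (Z(A) = 3/(-2 + (A - 11*(1 + 2*(-11)))/(A + ((A + A) + 93))) = 3/(-2 + (A - 11*(1 - 22))/(A + (2*A + 93))) = 3/(-2 + (A - 11*(-21))/(A + (93 + 2*A))) = 3/(-2 + (A + 231)/(93 + 3*A)) = 3/(-2 + (231 + A)/(93 + 3*A)))
Z(112) - (-9*(-23))*(-11) = 9*(-31 - 1*112)/(5*(-9 + 112)) - (-9*(-23))*(-11) = (9/5)*(-31 - 112)/103 - 207*(-11) = (9/5)*(1/103)*(-143) - 1*(-2277) = -1287/515 + 2277 = 1171368/515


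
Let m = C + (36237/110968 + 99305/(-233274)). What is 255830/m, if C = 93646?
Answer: 662240239202256/242411303525257 ≈ 2.7319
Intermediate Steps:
m = 1212056517626285/12942974616 (m = 93646 + (36237/110968 + 99305/(-233274)) = 93646 + (36237*(1/110968) + 99305*(-1/233274)) = 93646 + (36237/110968 - 99305/233274) = 93646 - 1283263651/12942974616 = 1212056517626285/12942974616 ≈ 93646.)
255830/m = 255830/(1212056517626285/12942974616) = 255830*(12942974616/1212056517626285) = 662240239202256/242411303525257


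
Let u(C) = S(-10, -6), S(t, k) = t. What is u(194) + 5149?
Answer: 5139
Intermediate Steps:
u(C) = -10
u(194) + 5149 = -10 + 5149 = 5139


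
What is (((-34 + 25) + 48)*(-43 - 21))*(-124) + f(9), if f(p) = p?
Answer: 309513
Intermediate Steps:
(((-34 + 25) + 48)*(-43 - 21))*(-124) + f(9) = (((-34 + 25) + 48)*(-43 - 21))*(-124) + 9 = ((-9 + 48)*(-64))*(-124) + 9 = (39*(-64))*(-124) + 9 = -2496*(-124) + 9 = 309504 + 9 = 309513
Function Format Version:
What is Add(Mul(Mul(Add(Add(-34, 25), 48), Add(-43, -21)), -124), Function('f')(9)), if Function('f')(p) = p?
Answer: 309513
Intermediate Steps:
Add(Mul(Mul(Add(Add(-34, 25), 48), Add(-43, -21)), -124), Function('f')(9)) = Add(Mul(Mul(Add(Add(-34, 25), 48), Add(-43, -21)), -124), 9) = Add(Mul(Mul(Add(-9, 48), -64), -124), 9) = Add(Mul(Mul(39, -64), -124), 9) = Add(Mul(-2496, -124), 9) = Add(309504, 9) = 309513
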